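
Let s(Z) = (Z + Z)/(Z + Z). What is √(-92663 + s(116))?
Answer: I*√92662 ≈ 304.4*I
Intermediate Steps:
s(Z) = 1 (s(Z) = (2*Z)/((2*Z)) = (2*Z)*(1/(2*Z)) = 1)
√(-92663 + s(116)) = √(-92663 + 1) = √(-92662) = I*√92662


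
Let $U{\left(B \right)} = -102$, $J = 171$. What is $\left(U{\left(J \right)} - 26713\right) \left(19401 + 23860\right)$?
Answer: $-1160043715$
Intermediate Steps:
$\left(U{\left(J \right)} - 26713\right) \left(19401 + 23860\right) = \left(-102 - 26713\right) \left(19401 + 23860\right) = \left(-26815\right) 43261 = -1160043715$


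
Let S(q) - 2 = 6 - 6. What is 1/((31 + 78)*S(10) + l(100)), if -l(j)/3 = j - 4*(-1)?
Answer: -1/94 ≈ -0.010638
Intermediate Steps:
l(j) = -12 - 3*j (l(j) = -3*(j - 4*(-1)) = -3*(j + 4) = -3*(4 + j) = -12 - 3*j)
S(q) = 2 (S(q) = 2 + (6 - 6) = 2 + 0 = 2)
1/((31 + 78)*S(10) + l(100)) = 1/((31 + 78)*2 + (-12 - 3*100)) = 1/(109*2 + (-12 - 300)) = 1/(218 - 312) = 1/(-94) = -1/94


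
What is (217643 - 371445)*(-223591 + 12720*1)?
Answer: 32432381542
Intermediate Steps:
(217643 - 371445)*(-223591 + 12720*1) = -153802*(-223591 + 12720) = -153802*(-210871) = 32432381542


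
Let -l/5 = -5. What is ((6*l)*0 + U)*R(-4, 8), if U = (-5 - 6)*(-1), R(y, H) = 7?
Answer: 77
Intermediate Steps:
l = 25 (l = -5*(-5) = 25)
U = 11 (U = -11*(-1) = 11)
((6*l)*0 + U)*R(-4, 8) = ((6*25)*0 + 11)*7 = (150*0 + 11)*7 = (0 + 11)*7 = 11*7 = 77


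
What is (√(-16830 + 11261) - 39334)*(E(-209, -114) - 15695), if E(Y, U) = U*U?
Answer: 106162466 - 2699*I*√5569 ≈ 1.0616e+8 - 2.0141e+5*I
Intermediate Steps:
E(Y, U) = U²
(√(-16830 + 11261) - 39334)*(E(-209, -114) - 15695) = (√(-16830 + 11261) - 39334)*((-114)² - 15695) = (√(-5569) - 39334)*(12996 - 15695) = (I*√5569 - 39334)*(-2699) = (-39334 + I*√5569)*(-2699) = 106162466 - 2699*I*√5569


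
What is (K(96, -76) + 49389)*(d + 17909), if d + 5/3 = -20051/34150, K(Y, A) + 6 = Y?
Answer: 30257169602471/34150 ≈ 8.8601e+8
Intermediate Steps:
K(Y, A) = -6 + Y
d = -230903/102450 (d = -5/3 - 20051/34150 = -230903/102450 ≈ -2.2538)
(K(96, -76) + 49389)*(d + 17909) = ((-6 + 96) + 49389)*(-230903/102450 + 17909) = (90 + 49389)*(1834546147/102450) = 49479*(1834546147/102450) = 30257169602471/34150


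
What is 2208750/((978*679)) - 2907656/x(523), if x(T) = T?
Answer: -321618113737/57884071 ≈ -5556.2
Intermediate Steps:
2208750/((978*679)) - 2907656/x(523) = 2208750/((978*679)) - 2907656/523 = 2208750/664062 - 2907656*1/523 = 2208750*(1/664062) - 2907656/523 = 368125/110677 - 2907656/523 = -321618113737/57884071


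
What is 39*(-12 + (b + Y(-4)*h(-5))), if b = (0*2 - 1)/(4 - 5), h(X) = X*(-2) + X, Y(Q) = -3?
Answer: -1014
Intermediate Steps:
h(X) = -X (h(X) = -2*X + X = -X)
b = 1 (b = (0 - 1)/(-1) = -1*(-1) = 1)
39*(-12 + (b + Y(-4)*h(-5))) = 39*(-12 + (1 - (-3)*(-5))) = 39*(-12 + (1 - 3*5)) = 39*(-12 + (1 - 15)) = 39*(-12 - 14) = 39*(-26) = -1014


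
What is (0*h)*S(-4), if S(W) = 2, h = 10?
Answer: 0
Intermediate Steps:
(0*h)*S(-4) = (0*10)*2 = 0*2 = 0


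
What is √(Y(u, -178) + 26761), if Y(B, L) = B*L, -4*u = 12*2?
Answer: √27829 ≈ 166.82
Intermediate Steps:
u = -6 (u = -3*2 = -¼*24 = -6)
√(Y(u, -178) + 26761) = √(-6*(-178) + 26761) = √(1068 + 26761) = √27829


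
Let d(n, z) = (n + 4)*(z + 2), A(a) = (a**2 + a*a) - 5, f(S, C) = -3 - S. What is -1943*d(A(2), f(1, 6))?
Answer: 27202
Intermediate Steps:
A(a) = -5 + 2*a**2 (A(a) = (a**2 + a**2) - 5 = 2*a**2 - 5 = -5 + 2*a**2)
d(n, z) = (2 + z)*(4 + n) (d(n, z) = (4 + n)*(2 + z) = (2 + z)*(4 + n))
-1943*d(A(2), f(1, 6)) = -1943*(8 + 2*(-5 + 2*2**2) + 4*(-3 - 1*1) + (-5 + 2*2**2)*(-3 - 1*1)) = -1943*(8 + 2*(-5 + 2*4) + 4*(-3 - 1) + (-5 + 2*4)*(-3 - 1)) = -1943*(8 + 2*(-5 + 8) + 4*(-4) + (-5 + 8)*(-4)) = -1943*(8 + 2*3 - 16 + 3*(-4)) = -1943*(8 + 6 - 16 - 12) = -1943*(-14) = 27202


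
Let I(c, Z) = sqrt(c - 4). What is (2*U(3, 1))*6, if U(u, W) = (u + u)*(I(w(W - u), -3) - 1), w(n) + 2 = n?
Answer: -72 + 144*I*sqrt(2) ≈ -72.0 + 203.65*I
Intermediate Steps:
w(n) = -2 + n
I(c, Z) = sqrt(-4 + c)
U(u, W) = 2*u*(-1 + sqrt(-6 + W - u)) (U(u, W) = (u + u)*(sqrt(-4 + (-2 + (W - u))) - 1) = (2*u)*(sqrt(-4 + (-2 + W - u)) - 1) = (2*u)*(sqrt(-6 + W - u) - 1) = (2*u)*(-1 + sqrt(-6 + W - u)) = 2*u*(-1 + sqrt(-6 + W - u)))
(2*U(3, 1))*6 = (2*(2*3*(-1 + sqrt(-6 + 1 - 1*3))))*6 = (2*(2*3*(-1 + sqrt(-6 + 1 - 3))))*6 = (2*(2*3*(-1 + sqrt(-8))))*6 = (2*(2*3*(-1 + 2*I*sqrt(2))))*6 = (2*(-6 + 12*I*sqrt(2)))*6 = (-12 + 24*I*sqrt(2))*6 = -72 + 144*I*sqrt(2)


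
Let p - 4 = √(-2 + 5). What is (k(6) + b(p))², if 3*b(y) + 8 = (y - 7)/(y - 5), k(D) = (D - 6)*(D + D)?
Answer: 67/9 + 16*√3/9 ≈ 10.524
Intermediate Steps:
p = 4 + √3 (p = 4 + √(-2 + 5) = 4 + √3 ≈ 5.7320)
k(D) = 2*D*(-6 + D) (k(D) = (-6 + D)*(2*D) = 2*D*(-6 + D))
b(y) = -8/3 + (-7 + y)/(3*(-5 + y)) (b(y) = -8/3 + ((y - 7)/(y - 5))/3 = -8/3 + ((-7 + y)/(-5 + y))/3 = -8/3 + (-7 + y)/(3*(-5 + y)))
(k(6) + b(p))² = (2*6*(-6 + 6) + (33 - 7*(4 + √3))/(3*(-5 + (4 + √3))))² = (2*6*0 + (33 + (-28 - 7*√3))/(3*(-1 + √3)))² = (0 + (5 - 7*√3)/(3*(-1 + √3)))² = ((5 - 7*√3)/(3*(-1 + √3)))² = (5 - 7*√3)²/(9*(-1 + √3)²)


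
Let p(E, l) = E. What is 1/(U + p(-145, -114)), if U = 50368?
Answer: 1/50223 ≈ 1.9911e-5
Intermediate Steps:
1/(U + p(-145, -114)) = 1/(50368 - 145) = 1/50223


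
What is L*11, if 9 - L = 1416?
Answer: -15477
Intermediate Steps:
L = -1407 (L = 9 - 1*1416 = 9 - 1416 = -1407)
L*11 = -1407*11 = -15477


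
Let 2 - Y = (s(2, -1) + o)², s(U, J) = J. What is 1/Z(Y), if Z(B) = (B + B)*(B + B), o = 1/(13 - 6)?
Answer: 2401/15376 ≈ 0.15615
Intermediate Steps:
o = ⅐ (o = 1/7 = ⅐ ≈ 0.14286)
Y = 62/49 (Y = 2 - (-1 + ⅐)² = 2 - (-6/7)² = 2 - 1*36/49 = 2 - 36/49 = 62/49 ≈ 1.2653)
Z(B) = 4*B² (Z(B) = (2*B)*(2*B) = 4*B²)
1/Z(Y) = 1/(4*(62/49)²) = 1/(4*(3844/2401)) = 1/(15376/2401) = 2401/15376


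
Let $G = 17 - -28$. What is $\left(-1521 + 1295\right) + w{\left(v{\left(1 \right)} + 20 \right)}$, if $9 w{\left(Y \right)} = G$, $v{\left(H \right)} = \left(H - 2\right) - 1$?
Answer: $-221$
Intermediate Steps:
$v{\left(H \right)} = -3 + H$ ($v{\left(H \right)} = \left(-2 + H\right) - 1 = -3 + H$)
$G = 45$ ($G = 17 + 28 = 45$)
$w{\left(Y \right)} = 5$ ($w{\left(Y \right)} = \frac{1}{9} \cdot 45 = 5$)
$\left(-1521 + 1295\right) + w{\left(v{\left(1 \right)} + 20 \right)} = \left(-1521 + 1295\right) + 5 = -226 + 5 = -221$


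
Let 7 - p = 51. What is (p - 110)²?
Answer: 23716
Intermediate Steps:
p = -44 (p = 7 - 1*51 = 7 - 51 = -44)
(p - 110)² = (-44 - 110)² = (-154)² = 23716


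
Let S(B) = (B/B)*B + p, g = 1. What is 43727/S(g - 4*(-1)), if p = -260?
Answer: -43727/255 ≈ -171.48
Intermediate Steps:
S(B) = -260 + B (S(B) = (B/B)*B - 260 = 1*B - 260 = B - 260 = -260 + B)
43727/S(g - 4*(-1)) = 43727/(-260 + (1 - 4*(-1))) = 43727/(-260 + (1 + 4)) = 43727/(-260 + 5) = 43727/(-255) = 43727*(-1/255) = -43727/255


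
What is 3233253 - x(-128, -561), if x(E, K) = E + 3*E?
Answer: 3233765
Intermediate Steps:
x(E, K) = 4*E
3233253 - x(-128, -561) = 3233253 - 4*(-128) = 3233253 - 1*(-512) = 3233253 + 512 = 3233765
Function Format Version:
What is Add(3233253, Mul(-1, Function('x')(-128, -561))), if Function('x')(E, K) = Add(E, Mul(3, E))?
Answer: 3233765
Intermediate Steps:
Function('x')(E, K) = Mul(4, E)
Add(3233253, Mul(-1, Function('x')(-128, -561))) = Add(3233253, Mul(-1, Mul(4, -128))) = Add(3233253, Mul(-1, -512)) = Add(3233253, 512) = 3233765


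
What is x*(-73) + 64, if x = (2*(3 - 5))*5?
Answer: 1524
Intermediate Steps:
x = -20 (x = (2*(-2))*5 = -4*5 = -20)
x*(-73) + 64 = -20*(-73) + 64 = 1460 + 64 = 1524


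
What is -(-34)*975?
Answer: 33150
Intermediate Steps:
-(-34)*975 = -1*(-33150) = 33150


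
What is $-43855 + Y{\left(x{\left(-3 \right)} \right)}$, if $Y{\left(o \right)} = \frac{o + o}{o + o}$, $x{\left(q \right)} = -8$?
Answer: $-43854$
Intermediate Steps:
$Y{\left(o \right)} = 1$ ($Y{\left(o \right)} = \frac{2 o}{2 o} = 2 o \frac{1}{2 o} = 1$)
$-43855 + Y{\left(x{\left(-3 \right)} \right)} = -43855 + 1 = -43854$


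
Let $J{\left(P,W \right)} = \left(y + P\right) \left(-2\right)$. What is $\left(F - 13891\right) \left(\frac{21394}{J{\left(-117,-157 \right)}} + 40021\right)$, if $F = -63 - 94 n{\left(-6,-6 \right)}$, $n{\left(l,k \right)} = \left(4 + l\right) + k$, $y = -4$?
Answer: $- \frac{64072448076}{121} \approx -5.2952 \cdot 10^{8}$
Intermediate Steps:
$n{\left(l,k \right)} = 4 + k + l$
$J{\left(P,W \right)} = 8 - 2 P$ ($J{\left(P,W \right)} = \left(-4 + P\right) \left(-2\right) = 8 - 2 P$)
$F = 689$ ($F = -63 - 94 \left(4 - 6 - 6\right) = -63 - -752 = -63 + 752 = 689$)
$\left(F - 13891\right) \left(\frac{21394}{J{\left(-117,-157 \right)}} + 40021\right) = \left(689 - 13891\right) \left(\frac{21394}{8 - -234} + 40021\right) = - 13202 \left(\frac{21394}{8 + 234} + 40021\right) = - 13202 \left(\frac{21394}{242} + 40021\right) = - 13202 \left(21394 \cdot \frac{1}{242} + 40021\right) = - 13202 \left(\frac{10697}{121} + 40021\right) = \left(-13202\right) \frac{4853238}{121} = - \frac{64072448076}{121}$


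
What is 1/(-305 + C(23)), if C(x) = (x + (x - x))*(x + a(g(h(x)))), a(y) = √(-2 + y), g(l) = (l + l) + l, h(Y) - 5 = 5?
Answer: 8/1263 - 23*√7/17682 ≈ 0.0028926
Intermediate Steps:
h(Y) = 10 (h(Y) = 5 + 5 = 10)
g(l) = 3*l (g(l) = 2*l + l = 3*l)
C(x) = x*(x + 2*√7) (C(x) = (x + (x - x))*(x + √(-2 + 3*10)) = (x + 0)*(x + √(-2 + 30)) = x*(x + √28) = x*(x + 2*√7))
1/(-305 + C(23)) = 1/(-305 + 23*(23 + 2*√7)) = 1/(-305 + (529 + 46*√7)) = 1/(224 + 46*√7)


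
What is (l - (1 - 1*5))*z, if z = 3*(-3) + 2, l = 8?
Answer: -84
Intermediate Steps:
z = -7 (z = -9 + 2 = -7)
(l - (1 - 1*5))*z = (8 - (1 - 1*5))*(-7) = (8 - (1 - 5))*(-7) = (8 - 1*(-4))*(-7) = (8 + 4)*(-7) = 12*(-7) = -84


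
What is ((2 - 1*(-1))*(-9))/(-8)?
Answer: 27/8 ≈ 3.3750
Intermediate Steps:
((2 - 1*(-1))*(-9))/(-8) = ((2 + 1)*(-9))*(-⅛) = (3*(-9))*(-⅛) = -27*(-⅛) = 27/8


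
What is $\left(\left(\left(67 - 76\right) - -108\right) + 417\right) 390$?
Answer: $201240$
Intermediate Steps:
$\left(\left(\left(67 - 76\right) - -108\right) + 417\right) 390 = \left(\left(-9 + 108\right) + 417\right) 390 = \left(99 + 417\right) 390 = 516 \cdot 390 = 201240$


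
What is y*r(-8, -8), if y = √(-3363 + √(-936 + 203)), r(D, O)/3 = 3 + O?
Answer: -15*√(-3363 + I*√733) ≈ -3.5014 - 869.88*I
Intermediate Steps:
r(D, O) = 9 + 3*O (r(D, O) = 3*(3 + O) = 9 + 3*O)
y = √(-3363 + I*√733) (y = √(-3363 + √(-733)) = √(-3363 + I*√733) ≈ 0.2334 + 57.992*I)
y*r(-8, -8) = √(-3363 + I*√733)*(9 + 3*(-8)) = √(-3363 + I*√733)*(9 - 24) = √(-3363 + I*√733)*(-15) = -15*√(-3363 + I*√733)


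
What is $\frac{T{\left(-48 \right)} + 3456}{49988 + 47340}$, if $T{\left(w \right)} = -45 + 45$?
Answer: $\frac{216}{6083} \approx 0.035509$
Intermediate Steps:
$T{\left(w \right)} = 0$
$\frac{T{\left(-48 \right)} + 3456}{49988 + 47340} = \frac{0 + 3456}{49988 + 47340} = \frac{3456}{97328} = 3456 \cdot \frac{1}{97328} = \frac{216}{6083}$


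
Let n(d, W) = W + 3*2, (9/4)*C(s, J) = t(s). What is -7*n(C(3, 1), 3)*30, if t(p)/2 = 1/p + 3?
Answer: -1890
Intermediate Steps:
t(p) = 6 + 2/p (t(p) = 2*(1/p + 3) = 2*(3 + 1/p) = 6 + 2/p)
C(s, J) = 8/3 + 8/(9*s) (C(s, J) = 4*(6 + 2/s)/9 = 8/3 + 8/(9*s))
n(d, W) = 6 + W (n(d, W) = W + 6 = 6 + W)
-7*n(C(3, 1), 3)*30 = -7*(6 + 3)*30 = -7*9*30 = -63*30 = -1890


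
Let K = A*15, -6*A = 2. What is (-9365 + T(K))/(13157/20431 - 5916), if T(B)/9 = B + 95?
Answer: 174787205/120856639 ≈ 1.4462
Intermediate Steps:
A = -⅓ (A = -⅙*2 = -⅓ ≈ -0.33333)
K = -5 (K = -⅓*15 = -5)
T(B) = 855 + 9*B (T(B) = 9*(B + 95) = 9*(95 + B) = 855 + 9*B)
(-9365 + T(K))/(13157/20431 - 5916) = (-9365 + (855 + 9*(-5)))/(13157/20431 - 5916) = (-9365 + (855 - 45))/(13157*(1/20431) - 5916) = (-9365 + 810)/(13157/20431 - 5916) = -8555/(-120856639/20431) = -8555*(-20431/120856639) = 174787205/120856639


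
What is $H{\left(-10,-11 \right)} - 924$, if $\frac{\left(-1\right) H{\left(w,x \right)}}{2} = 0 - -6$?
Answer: $-936$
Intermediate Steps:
$H{\left(w,x \right)} = -12$ ($H{\left(w,x \right)} = - 2 \left(0 - -6\right) = - 2 \left(0 + 6\right) = \left(-2\right) 6 = -12$)
$H{\left(-10,-11 \right)} - 924 = -12 - 924 = -936$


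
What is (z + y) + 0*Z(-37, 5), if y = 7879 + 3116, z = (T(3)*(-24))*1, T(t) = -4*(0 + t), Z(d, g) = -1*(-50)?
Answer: 11283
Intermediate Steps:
Z(d, g) = 50
T(t) = -4*t
z = 288 (z = (-4*3*(-24))*1 = -12*(-24)*1 = 288*1 = 288)
y = 10995
(z + y) + 0*Z(-37, 5) = (288 + 10995) + 0*50 = 11283 + 0 = 11283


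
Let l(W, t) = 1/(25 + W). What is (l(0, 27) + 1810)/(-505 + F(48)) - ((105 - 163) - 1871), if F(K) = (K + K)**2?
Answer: 420133226/217775 ≈ 1929.2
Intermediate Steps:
F(K) = 4*K**2 (F(K) = (2*K)**2 = 4*K**2)
(l(0, 27) + 1810)/(-505 + F(48)) - ((105 - 163) - 1871) = (1/(25 + 0) + 1810)/(-505 + 4*48**2) - ((105 - 163) - 1871) = (1/25 + 1810)/(-505 + 4*2304) - (-58 - 1871) = (1/25 + 1810)/(-505 + 9216) - 1*(-1929) = (45251/25)/8711 + 1929 = (45251/25)*(1/8711) + 1929 = 45251/217775 + 1929 = 420133226/217775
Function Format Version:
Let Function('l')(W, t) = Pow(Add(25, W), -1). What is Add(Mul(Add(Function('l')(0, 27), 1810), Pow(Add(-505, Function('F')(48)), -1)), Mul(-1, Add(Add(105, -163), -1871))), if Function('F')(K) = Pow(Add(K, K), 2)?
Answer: Rational(420133226, 217775) ≈ 1929.2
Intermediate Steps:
Function('F')(K) = Mul(4, Pow(K, 2)) (Function('F')(K) = Pow(Mul(2, K), 2) = Mul(4, Pow(K, 2)))
Add(Mul(Add(Function('l')(0, 27), 1810), Pow(Add(-505, Function('F')(48)), -1)), Mul(-1, Add(Add(105, -163), -1871))) = Add(Mul(Add(Pow(Add(25, 0), -1), 1810), Pow(Add(-505, Mul(4, Pow(48, 2))), -1)), Mul(-1, Add(Add(105, -163), -1871))) = Add(Mul(Add(Pow(25, -1), 1810), Pow(Add(-505, Mul(4, 2304)), -1)), Mul(-1, Add(-58, -1871))) = Add(Mul(Add(Rational(1, 25), 1810), Pow(Add(-505, 9216), -1)), Mul(-1, -1929)) = Add(Mul(Rational(45251, 25), Pow(8711, -1)), 1929) = Add(Mul(Rational(45251, 25), Rational(1, 8711)), 1929) = Add(Rational(45251, 217775), 1929) = Rational(420133226, 217775)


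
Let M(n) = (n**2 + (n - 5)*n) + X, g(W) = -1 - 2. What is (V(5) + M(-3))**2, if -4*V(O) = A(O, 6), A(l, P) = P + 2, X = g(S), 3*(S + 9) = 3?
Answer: 784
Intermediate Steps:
S = -8 (S = -9 + (1/3)*3 = -9 + 1 = -8)
g(W) = -3
X = -3
A(l, P) = 2 + P
V(O) = -2 (V(O) = -(2 + 6)/4 = -1/4*8 = -2)
M(n) = -3 + n**2 + n*(-5 + n) (M(n) = (n**2 + (n - 5)*n) - 3 = (n**2 + (-5 + n)*n) - 3 = (n**2 + n*(-5 + n)) - 3 = -3 + n**2 + n*(-5 + n))
(V(5) + M(-3))**2 = (-2 + (-3 - 5*(-3) + 2*(-3)**2))**2 = (-2 + (-3 + 15 + 2*9))**2 = (-2 + (-3 + 15 + 18))**2 = (-2 + 30)**2 = 28**2 = 784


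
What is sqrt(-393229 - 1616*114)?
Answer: I*sqrt(577453) ≈ 759.9*I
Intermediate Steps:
sqrt(-393229 - 1616*114) = sqrt(-393229 - 184224) = sqrt(-577453) = I*sqrt(577453)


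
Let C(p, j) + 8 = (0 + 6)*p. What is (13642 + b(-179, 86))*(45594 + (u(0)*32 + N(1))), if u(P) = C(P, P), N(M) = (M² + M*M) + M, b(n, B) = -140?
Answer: 612194182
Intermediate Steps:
C(p, j) = -8 + 6*p (C(p, j) = -8 + (0 + 6)*p = -8 + 6*p)
N(M) = M + 2*M² (N(M) = (M² + M²) + M = 2*M² + M = M + 2*M²)
u(P) = -8 + 6*P
(13642 + b(-179, 86))*(45594 + (u(0)*32 + N(1))) = (13642 - 140)*(45594 + ((-8 + 6*0)*32 + 1*(1 + 2*1))) = 13502*(45594 + ((-8 + 0)*32 + 1*(1 + 2))) = 13502*(45594 + (-8*32 + 1*3)) = 13502*(45594 + (-256 + 3)) = 13502*(45594 - 253) = 13502*45341 = 612194182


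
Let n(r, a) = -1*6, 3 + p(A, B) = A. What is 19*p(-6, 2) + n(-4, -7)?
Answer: -177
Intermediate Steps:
p(A, B) = -3 + A
n(r, a) = -6
19*p(-6, 2) + n(-4, -7) = 19*(-3 - 6) - 6 = 19*(-9) - 6 = -171 - 6 = -177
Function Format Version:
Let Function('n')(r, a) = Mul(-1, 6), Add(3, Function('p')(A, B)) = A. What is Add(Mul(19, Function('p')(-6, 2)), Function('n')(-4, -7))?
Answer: -177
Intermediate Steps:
Function('p')(A, B) = Add(-3, A)
Function('n')(r, a) = -6
Add(Mul(19, Function('p')(-6, 2)), Function('n')(-4, -7)) = Add(Mul(19, Add(-3, -6)), -6) = Add(Mul(19, -9), -6) = Add(-171, -6) = -177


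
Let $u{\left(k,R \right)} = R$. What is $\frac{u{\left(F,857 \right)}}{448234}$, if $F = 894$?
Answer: $\frac{857}{448234} \approx 0.0019119$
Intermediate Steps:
$\frac{u{\left(F,857 \right)}}{448234} = \frac{857}{448234}$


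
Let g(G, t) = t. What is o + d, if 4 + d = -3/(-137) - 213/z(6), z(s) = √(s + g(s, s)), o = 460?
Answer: 62475/137 - 71*√3/2 ≈ 394.53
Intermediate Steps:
z(s) = √2*√s (z(s) = √(s + s) = √(2*s) = √2*√s)
d = -545/137 - 71*√3/2 (d = -4 + (-3/(-137) - 213*√3/6) = -4 + (-3*(-1/137) - 213*√3/6) = -4 + (3/137 - 71*√3/2) = -545/137 - 71*√3/2 ≈ -65.466)
o + d = 460 + (-545/137 - 71*√3/2) = 62475/137 - 71*√3/2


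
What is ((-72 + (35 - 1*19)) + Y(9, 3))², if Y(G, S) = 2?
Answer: 2916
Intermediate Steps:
((-72 + (35 - 1*19)) + Y(9, 3))² = ((-72 + (35 - 1*19)) + 2)² = ((-72 + (35 - 19)) + 2)² = ((-72 + 16) + 2)² = (-56 + 2)² = (-54)² = 2916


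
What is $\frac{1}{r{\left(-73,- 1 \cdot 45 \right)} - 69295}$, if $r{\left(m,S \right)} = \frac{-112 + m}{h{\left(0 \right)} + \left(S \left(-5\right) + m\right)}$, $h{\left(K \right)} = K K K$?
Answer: $- \frac{152}{10533025} \approx -1.4431 \cdot 10^{-5}$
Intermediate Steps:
$h{\left(K \right)} = K^{3}$ ($h{\left(K \right)} = K^{2} K = K^{3}$)
$r{\left(m,S \right)} = \frac{-112 + m}{m - 5 S}$ ($r{\left(m,S \right)} = \frac{-112 + m}{0^{3} + \left(S \left(-5\right) + m\right)} = \frac{-112 + m}{0 - \left(- m + 5 S\right)} = \frac{-112 + m}{m - 5 S}$)
$\frac{1}{r{\left(-73,- 1 \cdot 45 \right)} - 69295} = \frac{1}{\frac{-112 - 73}{-73 - 5 \left(- 1 \cdot 45\right)} - 69295} = \frac{1}{\frac{1}{-73 - 5 \left(\left(-1\right) 45\right)} \left(-185\right) - 69295} = \frac{1}{\frac{1}{-73 - -225} \left(-185\right) - 69295} = \frac{1}{\frac{1}{-73 + 225} \left(-185\right) - 69295} = \frac{1}{\frac{1}{152} \left(-185\right) - 69295} = \frac{1}{- \frac{185}{152} - 69295} = \frac{1}{- \frac{10533025}{152}} = - \frac{152}{10533025}$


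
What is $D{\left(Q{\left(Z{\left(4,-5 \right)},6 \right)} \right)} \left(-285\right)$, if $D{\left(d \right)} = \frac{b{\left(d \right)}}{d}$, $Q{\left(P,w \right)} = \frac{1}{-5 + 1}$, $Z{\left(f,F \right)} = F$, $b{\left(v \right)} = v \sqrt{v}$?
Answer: $- \frac{285 i}{2} \approx - 142.5 i$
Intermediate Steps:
$b{\left(v \right)} = v^{\frac{3}{2}}$
$Q{\left(P,w \right)} = - \frac{1}{4}$ ($Q{\left(P,w \right)} = \frac{1}{-4} = - \frac{1}{4}$)
$D{\left(d \right)} = \sqrt{d}$ ($D{\left(d \right)} = \frac{d^{\frac{3}{2}}}{d} = \sqrt{d}$)
$D{\left(Q{\left(Z{\left(4,-5 \right)},6 \right)} \right)} \left(-285\right) = \sqrt{- \frac{1}{4}} \left(-285\right) = \frac{i}{2} \left(-285\right) = - \frac{285 i}{2}$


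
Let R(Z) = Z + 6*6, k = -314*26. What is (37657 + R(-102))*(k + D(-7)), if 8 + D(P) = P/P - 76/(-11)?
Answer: -3375859755/11 ≈ -3.0690e+8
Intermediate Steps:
k = -8164
D(P) = -1/11 (D(P) = -8 + (P/P - 76/(-11)) = -8 + (1 - 76*(-1/11)) = -8 + (1 + 76/11) = -8 + 87/11 = -1/11)
R(Z) = 36 + Z (R(Z) = Z + 36 = 36 + Z)
(37657 + R(-102))*(k + D(-7)) = (37657 + (36 - 102))*(-8164 - 1/11) = (37657 - 66)*(-89805/11) = 37591*(-89805/11) = -3375859755/11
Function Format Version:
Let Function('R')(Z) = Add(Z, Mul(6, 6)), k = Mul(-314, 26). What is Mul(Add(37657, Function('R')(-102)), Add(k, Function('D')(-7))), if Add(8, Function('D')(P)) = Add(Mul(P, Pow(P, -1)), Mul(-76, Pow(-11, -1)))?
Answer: Rational(-3375859755, 11) ≈ -3.0690e+8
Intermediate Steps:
k = -8164
Function('D')(P) = Rational(-1, 11) (Function('D')(P) = Add(-8, Add(Mul(P, Pow(P, -1)), Mul(-76, Pow(-11, -1)))) = Add(-8, Add(1, Mul(-76, Rational(-1, 11)))) = Add(-8, Add(1, Rational(76, 11))) = Add(-8, Rational(87, 11)) = Rational(-1, 11))
Function('R')(Z) = Add(36, Z) (Function('R')(Z) = Add(Z, 36) = Add(36, Z))
Mul(Add(37657, Function('R')(-102)), Add(k, Function('D')(-7))) = Mul(Add(37657, Add(36, -102)), Add(-8164, Rational(-1, 11))) = Mul(Add(37657, -66), Rational(-89805, 11)) = Mul(37591, Rational(-89805, 11)) = Rational(-3375859755, 11)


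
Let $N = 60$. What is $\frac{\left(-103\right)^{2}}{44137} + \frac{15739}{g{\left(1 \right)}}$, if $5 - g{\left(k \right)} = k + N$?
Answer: $- \frac{694078139}{2471672} \approx -280.81$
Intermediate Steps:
$g{\left(k \right)} = -55 - k$ ($g{\left(k \right)} = 5 - \left(k + 60\right) = 5 - \left(60 + k\right) = -55 - k$)
$\frac{\left(-103\right)^{2}}{44137} + \frac{15739}{g{\left(1 \right)}} = \frac{\left(-103\right)^{2}}{44137} + \frac{15739}{-55 - 1} = 10609 \cdot \frac{1}{44137} + \frac{15739}{-55 - 1} = \frac{10609}{44137} + \frac{15739}{-56} = \frac{10609}{44137} + 15739 \left(- \frac{1}{56}\right) = \frac{10609}{44137} - \frac{15739}{56} = - \frac{694078139}{2471672}$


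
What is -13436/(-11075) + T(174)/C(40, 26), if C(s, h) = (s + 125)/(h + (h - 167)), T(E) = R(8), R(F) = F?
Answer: -1594412/365475 ≈ -4.3626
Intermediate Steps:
T(E) = 8
C(s, h) = (125 + s)/(-167 + 2*h) (C(s, h) = (125 + s)/(h + (-167 + h)) = (125 + s)/(-167 + 2*h))
-13436/(-11075) + T(174)/C(40, 26) = -13436/(-11075) + 8/(((125 + 40)/(-167 + 2*26))) = -13436*(-1/11075) + 8/((165/(-167 + 52))) = 13436/11075 + 8/((165/(-115))) = 13436/11075 + 8/((-1/115*165)) = 13436/11075 + 8/(-33/23) = 13436/11075 + 8*(-23/33) = 13436/11075 - 184/33 = -1594412/365475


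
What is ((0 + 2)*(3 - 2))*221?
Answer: 442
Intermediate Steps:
((0 + 2)*(3 - 2))*221 = (2*1)*221 = 2*221 = 442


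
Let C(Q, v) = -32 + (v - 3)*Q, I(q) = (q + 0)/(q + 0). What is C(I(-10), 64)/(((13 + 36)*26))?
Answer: 29/1274 ≈ 0.022763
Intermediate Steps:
I(q) = 1 (I(q) = q/q = 1)
C(Q, v) = -32 + Q*(-3 + v) (C(Q, v) = -32 + (-3 + v)*Q = -32 + Q*(-3 + v))
C(I(-10), 64)/(((13 + 36)*26)) = (-32 - 3*1 + 1*64)/(((13 + 36)*26)) = (-32 - 3 + 64)/((49*26)) = 29/1274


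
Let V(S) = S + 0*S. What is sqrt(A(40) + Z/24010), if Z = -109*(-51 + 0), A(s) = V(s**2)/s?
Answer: sqrt(9659590)/490 ≈ 6.3428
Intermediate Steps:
V(S) = S (V(S) = S + 0 = S)
A(s) = s (A(s) = s**2/s = s)
Z = 5559 (Z = -109*(-51) = 5559)
sqrt(A(40) + Z/24010) = sqrt(40 + 5559/24010) = sqrt(965959/24010) = sqrt(9659590)/490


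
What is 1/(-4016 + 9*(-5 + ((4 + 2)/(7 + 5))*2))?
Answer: -1/4052 ≈ -0.00024679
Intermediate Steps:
1/(-4016 + 9*(-5 + ((4 + 2)/(7 + 5))*2)) = 1/(-4016 + 9*(-5 + (6/12)*2)) = 1/(-4016 + 9*(-5 + (6*(1/12))*2)) = 1/(-4016 + 9*(-5 + (½)*2)) = 1/(-4016 + 9*(-5 + 1)) = 1/(-4016 + 9*(-4)) = 1/(-4016 - 36) = 1/(-4052) = -1/4052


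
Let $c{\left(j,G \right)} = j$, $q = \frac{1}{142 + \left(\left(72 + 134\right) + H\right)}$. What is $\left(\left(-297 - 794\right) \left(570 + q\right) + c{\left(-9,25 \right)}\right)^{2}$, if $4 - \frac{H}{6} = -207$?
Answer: $\frac{1007441386288157209}{2604996} \approx 3.8673 \cdot 10^{11}$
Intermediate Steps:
$H = 1266$ ($H = 24 - -1242 = 24 + 1242 = 1266$)
$q = \frac{1}{1614}$ ($q = \frac{1}{142 + \left(\left(72 + 134\right) + 1266\right)} = \frac{1}{142 + \left(206 + 1266\right)} = \frac{1}{142 + 1472} = \frac{1}{1614} \approx 0.00061958$)
$\left(\left(-297 - 794\right) \left(570 + q\right) + c{\left(-9,25 \right)}\right)^{2} = \left(\left(-297 - 794\right) \left(570 + \frac{1}{1614}\right) - 9\right)^{2} = \left(\left(-1091\right) \frac{919981}{1614} - 9\right)^{2} = \left(- \frac{1003699271}{1614} - 9\right)^{2} = \left(- \frac{1003713797}{1614}\right)^{2} = \frac{1007441386288157209}{2604996}$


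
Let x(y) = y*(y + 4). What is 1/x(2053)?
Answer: 1/4223021 ≈ 2.3680e-7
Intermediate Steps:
x(y) = y*(4 + y)
1/x(2053) = 1/(2053*(4 + 2053)) = 1/(2053*2057) = 1/4223021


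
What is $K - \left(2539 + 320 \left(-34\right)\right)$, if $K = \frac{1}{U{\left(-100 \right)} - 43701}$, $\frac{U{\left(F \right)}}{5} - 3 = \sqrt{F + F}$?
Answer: $\frac{7959280769275}{954235798} - \frac{25 i \sqrt{2}}{954235798} \approx 8341.0 - 3.7051 \cdot 10^{-8} i$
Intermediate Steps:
$U{\left(F \right)} = 15 + 5 \sqrt{2} \sqrt{F}$ ($U{\left(F \right)} = 15 + 5 \sqrt{F + F} = 15 + 5 \sqrt{2 F} = 15 + 5 \sqrt{2} \sqrt{F}$)
$K = \frac{1}{-43686 + 50 i \sqrt{2}}$ ($K = \frac{1}{\left(15 + 5 \sqrt{2} \sqrt{-100}\right) - 43701} = \frac{1}{\left(15 + 5 \sqrt{2} \cdot 10 i\right) - 43701} = \frac{1}{\left(15 + 50 i \sqrt{2}\right) - 43701} = \frac{1}{-43686 + 50 i \sqrt{2}} \approx -2.2891 \cdot 10^{-5} - 3.705 \cdot 10^{-8} i$)
$K - \left(2539 + 320 \left(-34\right)\right) = \left(- \frac{21843}{954235798} - \frac{25 i \sqrt{2}}{954235798}\right) - \left(2539 + 320 \left(-34\right)\right) = \left(- \frac{21843}{954235798} - \frac{25 i \sqrt{2}}{954235798}\right) - \left(2539 - 10880\right) = \left(- \frac{21843}{954235798} - \frac{25 i \sqrt{2}}{954235798}\right) - -8341 = \left(- \frac{21843}{954235798} - \frac{25 i \sqrt{2}}{954235798}\right) + 8341 = \frac{7959280769275}{954235798} - \frac{25 i \sqrt{2}}{954235798}$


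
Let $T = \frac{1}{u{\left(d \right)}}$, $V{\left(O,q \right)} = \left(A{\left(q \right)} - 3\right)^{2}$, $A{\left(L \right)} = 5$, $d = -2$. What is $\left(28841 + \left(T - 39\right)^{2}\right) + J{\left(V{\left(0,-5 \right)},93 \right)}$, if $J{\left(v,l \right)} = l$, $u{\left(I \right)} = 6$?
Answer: $\frac{1095913}{36} \approx 30442.0$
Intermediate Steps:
$V{\left(O,q \right)} = 4$ ($V{\left(O,q \right)} = \left(5 - 3\right)^{2} = 2^{2} = 4$)
$T = \frac{1}{6} \approx 0.16667$
$\left(28841 + \left(T - 39\right)^{2}\right) + J{\left(V{\left(0,-5 \right)},93 \right)} = \left(28841 + \left(\frac{1}{6} - 39\right)^{2}\right) + 93 = \left(28841 + \left(- \frac{233}{6}\right)^{2}\right) + 93 = \left(28841 + \frac{54289}{36}\right) + 93 = \frac{1092565}{36} + 93 = \frac{1095913}{36}$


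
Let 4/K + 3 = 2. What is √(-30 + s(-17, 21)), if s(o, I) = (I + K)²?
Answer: √259 ≈ 16.093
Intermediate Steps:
K = -4 (K = 4/(-3 + 2) = 4/(-1) = 4*(-1) = -4)
s(o, I) = (-4 + I)² (s(o, I) = (I - 4)² = (-4 + I)²)
√(-30 + s(-17, 21)) = √(-30 + (-4 + 21)²) = √(-30 + 17²) = √(-30 + 289) = √259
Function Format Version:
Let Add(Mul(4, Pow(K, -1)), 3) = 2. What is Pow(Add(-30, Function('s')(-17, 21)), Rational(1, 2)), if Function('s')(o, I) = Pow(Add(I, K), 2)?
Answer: Pow(259, Rational(1, 2)) ≈ 16.093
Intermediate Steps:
K = -4 (K = Mul(4, Pow(Add(-3, 2), -1)) = Mul(4, Pow(-1, -1)) = Mul(4, -1) = -4)
Function('s')(o, I) = Pow(Add(-4, I), 2) (Function('s')(o, I) = Pow(Add(I, -4), 2) = Pow(Add(-4, I), 2))
Pow(Add(-30, Function('s')(-17, 21)), Rational(1, 2)) = Pow(Add(-30, Pow(Add(-4, 21), 2)), Rational(1, 2)) = Pow(Add(-30, Pow(17, 2)), Rational(1, 2)) = Pow(Add(-30, 289), Rational(1, 2)) = Pow(259, Rational(1, 2))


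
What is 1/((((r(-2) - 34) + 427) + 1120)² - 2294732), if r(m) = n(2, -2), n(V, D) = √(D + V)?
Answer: -1/5563 ≈ -0.00017976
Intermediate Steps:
r(m) = 0 (r(m) = √(-2 + 2) = √0 = 0)
1/((((r(-2) - 34) + 427) + 1120)² - 2294732) = 1/((((0 - 34) + 427) + 1120)² - 2294732) = 1/(((-34 + 427) + 1120)² - 2294732) = 1/((393 + 1120)² - 2294732) = 1/(1513² - 2294732) = 1/(2289169 - 2294732) = 1/(-5563) = -1/5563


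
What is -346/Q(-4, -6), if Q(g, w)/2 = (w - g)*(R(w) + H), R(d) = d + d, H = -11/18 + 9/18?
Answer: -1557/218 ≈ -7.1422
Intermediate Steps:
H = -⅑ (H = -11*1/18 + 9*(1/18) = -11/18 + ½ = -⅑ ≈ -0.11111)
R(d) = 2*d
Q(g, w) = 2*(-⅑ + 2*w)*(w - g) (Q(g, w) = 2*((w - g)*(2*w - ⅑)) = 2*((w - g)*(-⅑ + 2*w)) = 2*((-⅑ + 2*w)*(w - g)) = 2*(-⅑ + 2*w)*(w - g))
-346/Q(-4, -6) = -346/(4*(-6)² - 2/9*(-6) + (2/9)*(-4) - 4*(-4)*(-6)) = -346/(4*36 + 4/3 - 8/9 - 96) = -346/(144 + 4/3 - 8/9 - 96) = -346/436/9 = -346*9/436 = -1557/218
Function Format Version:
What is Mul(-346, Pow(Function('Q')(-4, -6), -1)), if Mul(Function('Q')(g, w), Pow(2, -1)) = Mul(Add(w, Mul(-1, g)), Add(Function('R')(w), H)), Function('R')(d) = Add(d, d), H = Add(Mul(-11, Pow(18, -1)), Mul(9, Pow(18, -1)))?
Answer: Rational(-1557, 218) ≈ -7.1422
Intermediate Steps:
H = Rational(-1, 9) (H = Add(Mul(-11, Rational(1, 18)), Mul(9, Rational(1, 18))) = Add(Rational(-11, 18), Rational(1, 2)) = Rational(-1, 9) ≈ -0.11111)
Function('R')(d) = Mul(2, d)
Function('Q')(g, w) = Mul(2, Add(Rational(-1, 9), Mul(2, w)), Add(w, Mul(-1, g))) (Function('Q')(g, w) = Mul(2, Mul(Add(w, Mul(-1, g)), Add(Mul(2, w), Rational(-1, 9)))) = Mul(2, Mul(Add(w, Mul(-1, g)), Add(Rational(-1, 9), Mul(2, w)))) = Mul(2, Mul(Add(Rational(-1, 9), Mul(2, w)), Add(w, Mul(-1, g)))) = Mul(2, Add(Rational(-1, 9), Mul(2, w)), Add(w, Mul(-1, g))))
Mul(-346, Pow(Function('Q')(-4, -6), -1)) = Mul(-346, Pow(Add(Mul(4, Pow(-6, 2)), Mul(Rational(-2, 9), -6), Mul(Rational(2, 9), -4), Mul(-4, -4, -6)), -1)) = Mul(-346, Pow(Add(Mul(4, 36), Rational(4, 3), Rational(-8, 9), -96), -1)) = Mul(-346, Pow(Add(144, Rational(4, 3), Rational(-8, 9), -96), -1)) = Mul(-346, Pow(Rational(436, 9), -1)) = Mul(-346, Rational(9, 436)) = Rational(-1557, 218)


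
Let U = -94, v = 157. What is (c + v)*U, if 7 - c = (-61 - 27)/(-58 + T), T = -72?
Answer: -997904/65 ≈ -15352.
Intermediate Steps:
c = 411/65 (c = 7 - (-61 - 27)/(-58 - 72) = 7 - (-88)/(-130) = 7 - (-88)*(-1)/130 = 7 - 1*44/65 = 7 - 44/65 = 411/65 ≈ 6.3231)
(c + v)*U = (411/65 + 157)*(-94) = (10616/65)*(-94) = -997904/65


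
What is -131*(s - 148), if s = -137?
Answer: 37335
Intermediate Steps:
-131*(s - 148) = -131*(-137 - 148) = -131*(-285) = 37335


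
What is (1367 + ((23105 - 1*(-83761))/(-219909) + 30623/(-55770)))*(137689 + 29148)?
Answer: 84695753460646187/371646210 ≈ 2.2789e+8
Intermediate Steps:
(1367 + ((23105 - 1*(-83761))/(-219909) + 30623/(-55770)))*(137689 + 29148) = (1367 + ((23105 + 83761)*(-1/219909) + 30623*(-1/55770)))*166837 = (1367 + (106866*(-1/219909) - 30623/55770))*166837 = (1367 + (-35622/73303 - 30623/55770))*166837 = (1367 - 4231396709/4088108310)*166837 = (5584212663061/4088108310)*166837 = 84695753460646187/371646210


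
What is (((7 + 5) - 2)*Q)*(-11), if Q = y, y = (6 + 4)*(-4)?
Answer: 4400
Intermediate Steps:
y = -40 (y = 10*(-4) = -40)
Q = -40
(((7 + 5) - 2)*Q)*(-11) = (((7 + 5) - 2)*(-40))*(-11) = ((12 - 2)*(-40))*(-11) = (10*(-40))*(-11) = -400*(-11) = 4400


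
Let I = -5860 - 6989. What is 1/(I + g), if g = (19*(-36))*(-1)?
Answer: -1/12165 ≈ -8.2203e-5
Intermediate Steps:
I = -12849
g = 684 (g = -684*(-1) = 684)
1/(I + g) = 1/(-12849 + 684) = 1/(-12165) = -1/12165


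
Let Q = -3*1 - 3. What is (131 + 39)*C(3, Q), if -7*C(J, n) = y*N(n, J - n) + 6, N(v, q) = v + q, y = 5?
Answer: -510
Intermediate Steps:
Q = -6 (Q = -3 - 3 = -6)
N(v, q) = q + v
C(J, n) = -6/7 - 5*J/7 (C(J, n) = -(5*((J - n) + n) + 6)/7 = -(5*J + 6)/7 = -(6 + 5*J)/7 = -6/7 - 5*J/7)
(131 + 39)*C(3, Q) = (131 + 39)*(-6/7 - 5/7*3) = 170*(-6/7 - 15/7) = 170*(-3) = -510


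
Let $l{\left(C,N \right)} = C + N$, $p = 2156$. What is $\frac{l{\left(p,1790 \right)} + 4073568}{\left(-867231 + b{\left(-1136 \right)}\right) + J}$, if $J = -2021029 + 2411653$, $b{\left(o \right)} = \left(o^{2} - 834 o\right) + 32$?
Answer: $\frac{4077514}{1761345} \approx 2.315$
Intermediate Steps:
$b{\left(o \right)} = 32 + o^{2} - 834 o$
$J = 390624$
$\frac{l{\left(p,1790 \right)} + 4073568}{\left(-867231 + b{\left(-1136 \right)}\right) + J} = \frac{\left(2156 + 1790\right) + 4073568}{\left(-867231 + \left(32 + \left(-1136\right)^{2} - -947424\right)\right) + 390624} = \frac{3946 + 4073568}{\left(-867231 + \left(32 + 1290496 + 947424\right)\right) + 390624} = \frac{4077514}{\left(-867231 + 2237952\right) + 390624} = \frac{4077514}{1370721 + 390624} = \frac{4077514}{1761345}$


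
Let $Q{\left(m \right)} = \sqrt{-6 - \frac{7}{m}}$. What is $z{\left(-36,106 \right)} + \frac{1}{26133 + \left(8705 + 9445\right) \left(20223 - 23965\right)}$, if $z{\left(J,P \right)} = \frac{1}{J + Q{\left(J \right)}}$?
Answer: $- \frac{87986999297}{3181719541455} - \frac{6 i \sqrt{209}}{46865} \approx -0.027654 - 0.0018509 i$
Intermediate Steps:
$z{\left(J,P \right)} = \frac{1}{J + \sqrt{-6 - \frac{7}{J}}}$
$z{\left(-36,106 \right)} + \frac{1}{26133 + \left(8705 + 9445\right) \left(20223 - 23965\right)} = \frac{1}{-36 + \sqrt{-6 - \frac{7}{-36}}} + \frac{1}{26133 + \left(8705 + 9445\right) \left(20223 - 23965\right)} = \frac{1}{-36 + \sqrt{-6 - - \frac{7}{36}}} + \frac{1}{26133 + 18150 \left(-3742\right)} = \frac{1}{-36 + \sqrt{-6 + \frac{7}{36}}} + \frac{1}{26133 - 67917300} = \frac{1}{-36 + \sqrt{- \frac{209}{36}}} + \frac{1}{-67891167} = \frac{1}{-36 + \frac{i \sqrt{209}}{6}} - \frac{1}{67891167} = - \frac{1}{67891167} + \frac{1}{-36 + \frac{i \sqrt{209}}{6}}$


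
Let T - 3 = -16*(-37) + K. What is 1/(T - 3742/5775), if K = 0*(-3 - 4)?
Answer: 5775/3432383 ≈ 0.0016825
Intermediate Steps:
K = 0 (K = 0*(-7) = 0)
T = 595 (T = 3 + (-16*(-37) + 0) = 3 + (592 + 0) = 3 + 592 = 595)
1/(T - 3742/5775) = 1/(595 - 3742/5775) = 1/(3432383/5775) = 5775/3432383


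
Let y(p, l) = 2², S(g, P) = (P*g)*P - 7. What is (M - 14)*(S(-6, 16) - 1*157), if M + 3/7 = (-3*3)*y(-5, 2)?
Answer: 600100/7 ≈ 85729.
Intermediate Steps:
S(g, P) = -7 + g*P² (S(g, P) = g*P² - 7 = -7 + g*P²)
y(p, l) = 4
M = -255/7 (M = -3/7 - 3*3*4 = -3/7 - 9*4 = -3/7 - 36 = -255/7 ≈ -36.429)
(M - 14)*(S(-6, 16) - 1*157) = (-255/7 - 14)*((-7 - 6*16²) - 1*157) = -353*((-7 - 6*256) - 157)/7 = -353*((-7 - 1536) - 157)/7 = -353*(-1543 - 157)/7 = -353/7*(-1700) = 600100/7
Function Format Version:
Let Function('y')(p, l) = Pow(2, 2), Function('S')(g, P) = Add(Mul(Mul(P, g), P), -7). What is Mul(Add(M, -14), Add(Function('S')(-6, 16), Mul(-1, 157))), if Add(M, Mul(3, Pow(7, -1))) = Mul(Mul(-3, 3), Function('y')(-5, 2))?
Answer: Rational(600100, 7) ≈ 85729.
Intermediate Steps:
Function('S')(g, P) = Add(-7, Mul(g, Pow(P, 2))) (Function('S')(g, P) = Add(Mul(g, Pow(P, 2)), -7) = Add(-7, Mul(g, Pow(P, 2))))
Function('y')(p, l) = 4
M = Rational(-255, 7) (M = Add(Rational(-3, 7), Mul(Mul(-3, 3), 4)) = Add(Rational(-3, 7), Mul(-9, 4)) = Add(Rational(-3, 7), -36) = Rational(-255, 7) ≈ -36.429)
Mul(Add(M, -14), Add(Function('S')(-6, 16), Mul(-1, 157))) = Mul(Add(Rational(-255, 7), -14), Add(Add(-7, Mul(-6, Pow(16, 2))), Mul(-1, 157))) = Mul(Rational(-353, 7), Add(Add(-7, Mul(-6, 256)), -157)) = Mul(Rational(-353, 7), Add(Add(-7, -1536), -157)) = Mul(Rational(-353, 7), Add(-1543, -157)) = Mul(Rational(-353, 7), -1700) = Rational(600100, 7)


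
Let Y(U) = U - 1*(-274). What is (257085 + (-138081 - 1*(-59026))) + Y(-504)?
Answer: 177800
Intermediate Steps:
Y(U) = 274 + U (Y(U) = U + 274 = 274 + U)
(257085 + (-138081 - 1*(-59026))) + Y(-504) = (257085 + (-138081 - 1*(-59026))) + (274 - 504) = (257085 + (-138081 + 59026)) - 230 = (257085 - 79055) - 230 = 178030 - 230 = 177800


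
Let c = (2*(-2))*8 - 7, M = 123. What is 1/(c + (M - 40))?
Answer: 1/44 ≈ 0.022727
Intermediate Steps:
c = -39 (c = -4*8 - 7 = -32 - 7 = -39)
1/(c + (M - 40)) = 1/(-39 + (123 - 40)) = 1/(-39 + 83) = 1/44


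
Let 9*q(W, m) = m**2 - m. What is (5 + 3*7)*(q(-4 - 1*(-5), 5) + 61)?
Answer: 14794/9 ≈ 1643.8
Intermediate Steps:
q(W, m) = -m/9 + m**2/9 (q(W, m) = (m**2 - m)/9 = -m/9 + m**2/9)
(5 + 3*7)*(q(-4 - 1*(-5), 5) + 61) = (5 + 3*7)*((1/9)*5*(-1 + 5) + 61) = (5 + 21)*((1/9)*5*4 + 61) = 26*(20/9 + 61) = 26*(569/9) = 14794/9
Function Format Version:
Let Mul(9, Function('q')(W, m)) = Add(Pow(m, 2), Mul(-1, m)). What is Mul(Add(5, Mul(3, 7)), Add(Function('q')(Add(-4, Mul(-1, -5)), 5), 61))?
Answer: Rational(14794, 9) ≈ 1643.8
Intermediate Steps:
Function('q')(W, m) = Add(Mul(Rational(-1, 9), m), Mul(Rational(1, 9), Pow(m, 2))) (Function('q')(W, m) = Mul(Rational(1, 9), Add(Pow(m, 2), Mul(-1, m))) = Add(Mul(Rational(-1, 9), m), Mul(Rational(1, 9), Pow(m, 2))))
Mul(Add(5, Mul(3, 7)), Add(Function('q')(Add(-4, Mul(-1, -5)), 5), 61)) = Mul(Add(5, Mul(3, 7)), Add(Mul(Rational(1, 9), 5, Add(-1, 5)), 61)) = Mul(Add(5, 21), Add(Mul(Rational(1, 9), 5, 4), 61)) = Mul(26, Add(Rational(20, 9), 61)) = Mul(26, Rational(569, 9)) = Rational(14794, 9)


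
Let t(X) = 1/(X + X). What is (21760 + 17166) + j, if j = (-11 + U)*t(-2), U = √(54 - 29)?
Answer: 77855/2 ≈ 38928.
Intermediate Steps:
t(X) = 1/(2*X)
U = 5 (U = √25 = 5)
j = 3/2 (j = (-11 + 5)*((½)/(-2)) = -3*(-1)/2 = -6*(-¼) = 3/2 ≈ 1.5000)
(21760 + 17166) + j = (21760 + 17166) + 3/2 = 38926 + 3/2 = 77855/2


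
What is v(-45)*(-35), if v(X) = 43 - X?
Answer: -3080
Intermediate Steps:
v(-45)*(-35) = (43 - 1*(-45))*(-35) = (43 + 45)*(-35) = 88*(-35) = -3080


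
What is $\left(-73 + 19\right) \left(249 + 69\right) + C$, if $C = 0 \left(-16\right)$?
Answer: $-17172$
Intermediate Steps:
$C = 0$
$\left(-73 + 19\right) \left(249 + 69\right) + C = \left(-73 + 19\right) \left(249 + 69\right) + 0 = \left(-54\right) 318 + 0 = -17172 + 0 = -17172$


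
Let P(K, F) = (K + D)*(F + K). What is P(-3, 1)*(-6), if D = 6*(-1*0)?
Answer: -36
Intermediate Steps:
D = 0 (D = 6*0 = 0)
P(K, F) = K*(F + K) (P(K, F) = (K + 0)*(F + K) = K*(F + K))
P(-3, 1)*(-6) = -3*(1 - 3)*(-6) = -3*(-2)*(-6) = 6*(-6) = -36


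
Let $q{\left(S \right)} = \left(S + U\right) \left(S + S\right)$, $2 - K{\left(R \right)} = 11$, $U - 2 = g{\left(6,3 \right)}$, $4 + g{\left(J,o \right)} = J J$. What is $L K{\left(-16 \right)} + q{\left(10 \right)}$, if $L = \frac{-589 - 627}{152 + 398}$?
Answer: $\frac{247472}{275} \approx 899.9$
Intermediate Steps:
$g{\left(J,o \right)} = -4 + J^{2}$ ($g{\left(J,o \right)} = -4 + J J = -4 + J^{2}$)
$U = 34$ ($U = 2 - \left(4 - 6^{2}\right) = 2 + \left(-4 + 36\right) = 2 + 32 = 34$)
$K{\left(R \right)} = -9$ ($K{\left(R \right)} = 2 - 11 = -9$)
$L = - \frac{608}{275}$ ($L = - \frac{1216}{550} = \left(-1216\right) \frac{1}{550} = - \frac{608}{275} \approx -2.2109$)
$q{\left(S \right)} = 2 S \left(34 + S\right)$ ($q{\left(S \right)} = \left(S + 34\right) \left(S + S\right) = \left(34 + S\right) 2 S = 2 S \left(34 + S\right)$)
$L K{\left(-16 \right)} + q{\left(10 \right)} = \left(- \frac{608}{275}\right) \left(-9\right) + 2 \cdot 10 \left(34 + 10\right) = \frac{5472}{275} + 2 \cdot 10 \cdot 44 = \frac{5472}{275} + 880 = \frac{247472}{275}$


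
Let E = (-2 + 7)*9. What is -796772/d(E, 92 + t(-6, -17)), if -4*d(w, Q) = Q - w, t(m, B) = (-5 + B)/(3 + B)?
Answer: 5577404/85 ≈ 65617.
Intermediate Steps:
t(m, B) = (-5 + B)/(3 + B)
E = 45 (E = 5*9 = 45)
d(w, Q) = -Q/4 + w/4 (d(w, Q) = -(Q - w)/4 = -Q/4 + w/4)
-796772/d(E, 92 + t(-6, -17)) = -796772/(-(92 + (-5 - 17)/(3 - 17))/4 + (1/4)*45) = -796772/(-(92 - 22/(-14))/4 + 45/4) = -796772/(-(92 - 1/14*(-22))/4 + 45/4) = -796772/(-(92 + 11/7)/4 + 45/4) = -796772/(-1/4*655/7 + 45/4) = -796772/(-655/28 + 45/4) = -796772/(-85/7) = -796772*(-7/85) = 5577404/85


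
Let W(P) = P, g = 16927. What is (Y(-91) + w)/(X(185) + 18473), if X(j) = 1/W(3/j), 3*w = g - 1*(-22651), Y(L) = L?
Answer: 39305/55604 ≈ 0.70687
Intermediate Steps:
w = 39578/3 (w = (16927 - 1*(-22651))/3 = (16927 + 22651)/3 = (⅓)*39578 = 39578/3 ≈ 13193.)
X(j) = j/3 (X(j) = 1/(3/j) = j/3)
(Y(-91) + w)/(X(185) + 18473) = (-91 + 39578/3)/((⅓)*185 + 18473) = 39305/(3*(185/3 + 18473)) = 39305/(3*(55604/3)) = (39305/3)*(3/55604) = 39305/55604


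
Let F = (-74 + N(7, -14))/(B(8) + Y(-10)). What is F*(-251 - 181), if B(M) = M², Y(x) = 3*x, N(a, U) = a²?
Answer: 5400/17 ≈ 317.65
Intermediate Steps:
F = -25/34 (F = (-74 + 7²)/(8² + 3*(-10)) = (-74 + 49)/(64 - 30) = -25/34 ≈ -0.73529)
F*(-251 - 181) = -25*(-251 - 181)/34 = -25/34*(-432) = 5400/17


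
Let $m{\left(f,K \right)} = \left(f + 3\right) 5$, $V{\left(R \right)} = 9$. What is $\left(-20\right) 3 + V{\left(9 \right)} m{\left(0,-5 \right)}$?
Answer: $75$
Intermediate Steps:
$m{\left(f,K \right)} = 15 + 5 f$ ($m{\left(f,K \right)} = \left(3 + f\right) 5 = 15 + 5 f$)
$\left(-20\right) 3 + V{\left(9 \right)} m{\left(0,-5 \right)} = \left(-20\right) 3 + 9 \left(15 + 5 \cdot 0\right) = -60 + 9 \left(15 + 0\right) = -60 + 9 \cdot 15 = -60 + 135 = 75$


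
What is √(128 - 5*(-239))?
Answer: 21*√3 ≈ 36.373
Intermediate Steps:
√(128 - 5*(-239)) = √(128 + 1195) = √1323 = 21*√3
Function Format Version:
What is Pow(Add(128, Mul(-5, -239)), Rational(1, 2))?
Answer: Mul(21, Pow(3, Rational(1, 2))) ≈ 36.373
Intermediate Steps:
Pow(Add(128, Mul(-5, -239)), Rational(1, 2)) = Pow(Add(128, 1195), Rational(1, 2)) = Pow(1323, Rational(1, 2)) = Mul(21, Pow(3, Rational(1, 2)))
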